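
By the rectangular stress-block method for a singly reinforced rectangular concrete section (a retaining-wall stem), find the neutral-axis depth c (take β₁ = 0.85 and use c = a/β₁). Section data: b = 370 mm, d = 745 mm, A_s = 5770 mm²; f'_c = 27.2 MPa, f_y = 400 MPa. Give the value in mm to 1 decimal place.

c ≈ 317.4 mm

T = A_s f_y = 5770 × 400 = 2308000 N = 2308 kN.
Setting C = 0.85 f'_c a b equal to T: a = 2308000/(0.85 × 27.2 × 370) = 269.803 mm.
With β₁ = 0.85, c = a/β₁ = 269.803/0.85 = 317.4 mm.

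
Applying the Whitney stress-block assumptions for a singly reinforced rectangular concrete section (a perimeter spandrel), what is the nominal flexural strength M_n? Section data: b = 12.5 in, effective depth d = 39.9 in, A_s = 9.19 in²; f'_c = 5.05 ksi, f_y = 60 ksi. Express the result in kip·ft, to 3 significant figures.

T = A_s f_y = 9.19 × 60 = 551.4 kips.
a = T/(0.85 f'_c b) = 551.4/(0.85 × 5.05 × 12.5) = 10.277 in.
M_n = T(d − a/2) = 551.4 × (39.9 − 5.1385) = 19167.5 kip·in = 19167.5/12 = 1597.29 kip·ft.

M_n ≈ 1600 kip·ft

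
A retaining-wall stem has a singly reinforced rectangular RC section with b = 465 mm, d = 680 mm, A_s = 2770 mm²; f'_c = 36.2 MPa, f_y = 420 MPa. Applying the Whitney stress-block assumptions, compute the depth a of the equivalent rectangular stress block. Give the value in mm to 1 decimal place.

T = A_s f_y = 2770 × 420 = 1163400 N = 1163.4 kN.
Setting C = 0.85 f'_c a b equal to T: a = 1163400/(0.85 × 36.2 × 465) = 81.3 mm.

a ≈ 81.3 mm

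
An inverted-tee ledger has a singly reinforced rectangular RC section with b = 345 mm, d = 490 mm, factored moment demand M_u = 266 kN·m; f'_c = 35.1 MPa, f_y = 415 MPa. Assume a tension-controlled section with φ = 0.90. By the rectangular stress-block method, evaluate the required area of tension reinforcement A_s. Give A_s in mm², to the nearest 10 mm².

A_s ≈ 1550 mm²

M_n = M_u/φ = 266/0.90 = 295.556 kN·m.
With M_n = 0.85 f'_c a b (d − a/2), solve the quadratic for a:
a = d − √(d² − 2M_n/(0.85 f'_c b)) = 490 − √(490² − 2 × 295.556×10⁶/(0.85 × 35.1 × 345)) = 62.60 mm.
A_s = 0.85 f'_c a b / f_y = 0.85 × 35.1 × 62.60 × 345 / 415 = 1552.6 mm².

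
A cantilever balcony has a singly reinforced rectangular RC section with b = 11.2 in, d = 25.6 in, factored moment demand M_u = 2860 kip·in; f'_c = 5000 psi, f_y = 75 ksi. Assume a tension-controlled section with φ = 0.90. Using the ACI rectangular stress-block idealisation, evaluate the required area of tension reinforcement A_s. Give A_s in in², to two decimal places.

M_n = M_u/φ = 2860/0.90 = 3177.78 kip·in.
From M_n = 0.85 f'_c a b (d − a/2):
a = d − √(d² − 2M_n/(0.85 f'_c b)) = 25.6 − √(25.6² − 2 × 3177.78/(0.85 × 5 × 11.2)) = 2.756 in.
A_s = 0.85 f'_c a b / f_y = 0.85 × 5 × 2.756 × 11.2 / 75 = 1.749 in².

A_s ≈ 1.75 in²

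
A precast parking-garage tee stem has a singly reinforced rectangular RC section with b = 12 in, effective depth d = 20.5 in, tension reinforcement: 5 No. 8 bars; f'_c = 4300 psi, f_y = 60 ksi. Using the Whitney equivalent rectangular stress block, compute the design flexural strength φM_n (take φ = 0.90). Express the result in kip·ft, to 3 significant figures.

φM_n ≈ 316 kip·ft

A_s = 5 × 0.79 = 3.95 in².
T = A_s f_y = 3.95 × 60 = 237 kips.
a = T/(0.85 f'_c b) = 237/(0.85 × 4.3 × 12) = 5.404 in.
M_n = T(d − a/2) = 237 × (20.5 − 2.702) = 4218.1 kip·in = 4218.1/12 = 351.51 kip·ft.
φM_n = 0.90 × 351.51 = 316.36 kip·ft.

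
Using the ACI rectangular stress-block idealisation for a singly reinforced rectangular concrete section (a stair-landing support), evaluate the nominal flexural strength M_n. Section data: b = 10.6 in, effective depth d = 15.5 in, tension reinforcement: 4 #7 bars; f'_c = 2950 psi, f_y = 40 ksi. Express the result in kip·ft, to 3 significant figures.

M_n ≈ 110 kip·ft

A_s = 4 × 0.6 = 2.4 in².
T = A_s f_y = 2.4 × 40 = 96 kips.
a = T/(0.85 f'_c b) = 96/(0.85 × 2.95 × 10.6) = 3.612 in.
M_n = T(d − a/2) = 96 × (15.5 − 1.806) = 1314.6 kip·in = 1314.6/12 = 109.55 kip·ft.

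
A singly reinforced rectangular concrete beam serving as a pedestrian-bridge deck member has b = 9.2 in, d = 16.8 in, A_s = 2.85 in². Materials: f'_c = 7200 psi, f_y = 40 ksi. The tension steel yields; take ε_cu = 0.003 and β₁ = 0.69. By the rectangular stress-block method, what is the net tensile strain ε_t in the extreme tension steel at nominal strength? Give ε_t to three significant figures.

ε_t ≈ 0.0142

a = A_s f_y/(0.85 f'_c b) = 2.025 in.
β₁ = 0.69, so c = a/β₁ = 2.025/0.69 = 2.935 in.
From the linear strain diagram with ε_cu = 0.003: ε_t = 0.003 (d − c)/c = 0.003 × (16.8 − 2.935)/2.935 = 0.0142.
Since ε_t ≥ 0.005, the section is tension-controlled.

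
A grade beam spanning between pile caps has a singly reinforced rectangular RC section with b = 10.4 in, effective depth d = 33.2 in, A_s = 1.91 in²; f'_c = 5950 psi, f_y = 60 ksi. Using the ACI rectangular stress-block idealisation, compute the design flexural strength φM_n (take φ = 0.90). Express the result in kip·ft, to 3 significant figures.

φM_n ≈ 276 kip·ft

T = A_s f_y = 1.91 × 60 = 114.6 kips.
a = T/(0.85 f'_c b) = 114.6/(0.85 × 5.95 × 10.4) = 2.179 in.
M_n = T(d − a/2) = 114.6 × (33.2 − 1.0895) = 3679.9 kip·in = 3679.9/12 = 306.66 kip·ft.
φM_n = 0.90 × 306.66 = 275.99 kip·ft.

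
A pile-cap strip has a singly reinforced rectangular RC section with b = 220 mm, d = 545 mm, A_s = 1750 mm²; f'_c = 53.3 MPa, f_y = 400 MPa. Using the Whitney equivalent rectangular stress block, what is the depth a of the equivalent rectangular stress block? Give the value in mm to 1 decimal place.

T = A_s f_y = 1750 × 400 = 700000 N = 700 kN.
Setting C = 0.85 f'_c a b equal to T: a = 700000/(0.85 × 53.3 × 220) = 70.2 mm.

a ≈ 70.2 mm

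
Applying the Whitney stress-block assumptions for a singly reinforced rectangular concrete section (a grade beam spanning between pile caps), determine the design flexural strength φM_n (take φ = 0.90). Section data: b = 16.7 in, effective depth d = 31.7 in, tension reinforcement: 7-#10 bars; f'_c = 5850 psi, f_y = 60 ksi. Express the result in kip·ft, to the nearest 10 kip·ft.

φM_n ≈ 1140 kip·ft

A_s = 7 × 1.27 = 8.89 in².
T = A_s f_y = 8.89 × 60 = 533.4 kips.
a = T/(0.85 f'_c b) = 533.4/(0.85 × 5.85 × 16.7) = 6.423 in.
M_n = T(d − a/2) = 533.4 × (31.7 − 3.2115) = 15195.8 kip·in = 15195.8/12 = 1266.32 kip·ft.
φM_n = 0.90 × 1266.32 = 1139.69 kip·ft.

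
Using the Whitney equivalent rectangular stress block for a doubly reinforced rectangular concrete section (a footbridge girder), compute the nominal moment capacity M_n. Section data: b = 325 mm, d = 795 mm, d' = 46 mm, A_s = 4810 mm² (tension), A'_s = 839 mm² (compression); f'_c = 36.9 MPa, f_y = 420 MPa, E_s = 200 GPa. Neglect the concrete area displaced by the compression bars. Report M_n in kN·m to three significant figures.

M_n ≈ 1450 kN·m

Assume both tension and compression steel yield.
Net tension couple steel: A_s − A'_s = 3971 mm².
a = (A_s − A'_s) f_y / (0.85 f'_c b) = 1667820/(0.85 × 36.9 × 325) = 163.61 mm.
c = a/β₁ = 163.61/0.786 = 208.16 mm; ε'_s = 0.003(c − d')/c = 0.0023 ≥ f_y/E_s = 0.0021, so compression steel does yield.
M_n = (A_s − A'_s) f_y (d − a/2) + A'_s f_y (d − d') = [1667820 × (795 − 81.805) + 352380 × (795 − 46)] × 10⁻⁶ = 1189.48 + 263.93 = 1453.41 kN·m.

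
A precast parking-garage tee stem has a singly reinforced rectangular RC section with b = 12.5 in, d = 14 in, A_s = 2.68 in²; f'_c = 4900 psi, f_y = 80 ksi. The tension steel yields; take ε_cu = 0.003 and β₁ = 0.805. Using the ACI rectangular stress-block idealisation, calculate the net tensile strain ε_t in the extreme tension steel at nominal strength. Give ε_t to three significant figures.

a = A_s f_y/(0.85 f'_c b) = 4.118 in.
β₁ = 0.805, so c = a/β₁ = 4.118/0.805 = 5.116 in.
From the linear strain diagram with ε_cu = 0.003: ε_t = 0.003 (d − c)/c = 0.003 × (14 − 5.116)/5.116 = 0.00521.
Since ε_t ≥ 0.005, the section is tension-controlled.

ε_t ≈ 0.00521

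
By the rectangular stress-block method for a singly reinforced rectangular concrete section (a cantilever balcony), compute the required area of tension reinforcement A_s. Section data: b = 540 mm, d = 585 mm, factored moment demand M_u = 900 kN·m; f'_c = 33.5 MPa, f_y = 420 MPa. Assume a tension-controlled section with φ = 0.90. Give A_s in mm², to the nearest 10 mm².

M_n = M_u/φ = 900/0.90 = 1000 kN·m.
With M_n = 0.85 f'_c a b (d − a/2), solve the quadratic for a:
a = d − √(d² − 2M_n/(0.85 f'_c b)) = 585 − √(585² − 2 × 1000×10⁶/(0.85 × 33.5 × 540)) = 124.40 mm.
A_s = 0.85 f'_c a b / f_y = 0.85 × 33.5 × 124.40 × 540 / 420 = 4554.4 mm².

A_s ≈ 4550 mm²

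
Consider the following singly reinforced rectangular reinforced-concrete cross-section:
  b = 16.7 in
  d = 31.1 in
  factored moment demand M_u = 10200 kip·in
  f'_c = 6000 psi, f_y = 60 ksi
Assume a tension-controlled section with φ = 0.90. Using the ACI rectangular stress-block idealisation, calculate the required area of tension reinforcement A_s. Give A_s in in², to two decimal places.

M_n = M_u/φ = 10200/0.90 = 11333.3 kip·in.
From M_n = 0.85 f'_c a b (d − a/2):
a = d − √(d² − 2M_n/(0.85 f'_c b)) = 31.1 − √(31.1² − 2 × 11333.3/(0.85 × 6 × 16.7)) = 4.622 in.
A_s = 0.85 f'_c a b / f_y = 0.85 × 6 × 4.622 × 16.7 / 60 = 6.561 in².

A_s ≈ 6.56 in²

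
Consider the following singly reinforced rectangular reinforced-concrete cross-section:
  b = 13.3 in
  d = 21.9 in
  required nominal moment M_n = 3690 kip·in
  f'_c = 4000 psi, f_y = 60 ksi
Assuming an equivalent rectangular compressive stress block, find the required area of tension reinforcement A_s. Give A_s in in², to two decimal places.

From M_n = 0.85 f'_c a b (d − a/2):
a = d − √(d² − 2M_n/(0.85 f'_c b)) = 21.9 − √(21.9² − 2 × 3690/(0.85 × 4 × 13.3)) = 4.112 in.
A_s = 0.85 f'_c a b / f_y = 0.85 × 4 × 4.112 × 13.3 / 60 = 3.099 in².

A_s ≈ 3.10 in²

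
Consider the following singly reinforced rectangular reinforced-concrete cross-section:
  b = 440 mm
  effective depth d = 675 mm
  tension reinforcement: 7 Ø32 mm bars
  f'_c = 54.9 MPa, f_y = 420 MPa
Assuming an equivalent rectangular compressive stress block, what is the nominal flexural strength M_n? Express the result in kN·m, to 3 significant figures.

A_s = 7 × 804 = 5628 mm².
T = A_s f_y = 5628 × 420 = 2363760 N = 2363.76 kN.
From C = T: a = T/(0.85 f'_c b) = 2363760/(0.85 × 54.9 × 440) = 115.12 mm.
M_n = T(d − a/2) = 2363.76 kN × (675 − 57.56) mm = 1459.48 kN·m.

M_n ≈ 1460 kN·m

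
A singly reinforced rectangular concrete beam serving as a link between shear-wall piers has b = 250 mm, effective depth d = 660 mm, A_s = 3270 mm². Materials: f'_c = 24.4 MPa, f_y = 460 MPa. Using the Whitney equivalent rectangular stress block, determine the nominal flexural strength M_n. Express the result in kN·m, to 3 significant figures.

T = A_s f_y = 3270 × 460 = 1504200 N = 1504.2 kN.
From C = T: a = T/(0.85 f'_c b) = 1504200/(0.85 × 24.4 × 250) = 290.11 mm.
M_n = T(d − a/2) = 1504.2 kN × (660 − 145.055) mm = 774.58 kN·m.

M_n ≈ 775 kN·m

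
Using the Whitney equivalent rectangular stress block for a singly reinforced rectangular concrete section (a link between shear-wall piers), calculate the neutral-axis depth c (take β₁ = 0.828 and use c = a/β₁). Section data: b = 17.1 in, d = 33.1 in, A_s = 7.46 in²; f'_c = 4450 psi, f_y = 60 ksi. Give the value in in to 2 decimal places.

c ≈ 8.36 in

T = A_s f_y = 7.46 × 60 = 447.6 kips.
a = T/(0.85 f'_c b) = 447.6/(0.85 × 4.45 × 17.1) = 6.9201 in.
With β₁ = 0.828, c = a/β₁ = 6.9201/0.828 = 8.36 in.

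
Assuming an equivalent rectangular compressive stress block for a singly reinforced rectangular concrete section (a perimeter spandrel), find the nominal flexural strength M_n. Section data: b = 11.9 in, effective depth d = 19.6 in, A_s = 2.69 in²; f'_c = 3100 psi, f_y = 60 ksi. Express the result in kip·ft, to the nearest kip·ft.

T = A_s f_y = 2.69 × 60 = 161.4 kips.
a = T/(0.85 f'_c b) = 161.4/(0.85 × 3.1 × 11.9) = 5.147 in.
M_n = T(d − a/2) = 161.4 × (19.6 − 2.5735) = 2748.1 kip·in = 2748.1/12 = 229.01 kip·ft.

M_n ≈ 229 kip·ft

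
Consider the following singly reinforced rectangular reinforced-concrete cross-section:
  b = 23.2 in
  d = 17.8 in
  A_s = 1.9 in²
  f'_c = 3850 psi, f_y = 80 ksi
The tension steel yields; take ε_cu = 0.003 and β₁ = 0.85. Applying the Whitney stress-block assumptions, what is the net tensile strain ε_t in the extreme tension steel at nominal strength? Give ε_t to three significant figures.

a = A_s f_y/(0.85 f'_c b) = 2.002 in.
β₁ = 0.85, so c = a/β₁ = 2.002/0.85 = 2.355 in.
From the linear strain diagram with ε_cu = 0.003: ε_t = 0.003 (d − c)/c = 0.003 × (17.8 − 2.355)/2.355 = 0.0197.
Since ε_t ≥ 0.005, the section is tension-controlled.

ε_t ≈ 0.0197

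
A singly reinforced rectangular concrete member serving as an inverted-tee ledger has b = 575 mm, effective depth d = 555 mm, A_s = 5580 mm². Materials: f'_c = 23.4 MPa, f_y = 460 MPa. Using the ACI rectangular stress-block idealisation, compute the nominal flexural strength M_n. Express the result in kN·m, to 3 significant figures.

T = A_s f_y = 5580 × 460 = 2566800 N = 2566.8 kN.
From C = T: a = T/(0.85 f'_c b) = 2566800/(0.85 × 23.4 × 575) = 224.43 mm.
M_n = T(d − a/2) = 2566.8 kN × (555 − 112.215) mm = 1136.54 kN·m.

M_n ≈ 1140 kN·m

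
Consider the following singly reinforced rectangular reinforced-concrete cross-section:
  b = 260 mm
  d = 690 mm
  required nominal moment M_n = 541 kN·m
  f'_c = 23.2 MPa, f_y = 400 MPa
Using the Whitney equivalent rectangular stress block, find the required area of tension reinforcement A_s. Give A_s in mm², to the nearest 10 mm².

A_s ≈ 2250 mm²

With M_n = 0.85 f'_c a b (d − a/2), solve the quadratic for a:
a = d − √(d² − 2M_n/(0.85 f'_c b)) = 690 − √(690² − 2 × 541×10⁶/(0.85 × 23.2 × 260)) = 175.15 mm.
A_s = 0.85 f'_c a b / f_y = 0.85 × 23.2 × 175.15 × 260 / 400 = 2245.1 mm².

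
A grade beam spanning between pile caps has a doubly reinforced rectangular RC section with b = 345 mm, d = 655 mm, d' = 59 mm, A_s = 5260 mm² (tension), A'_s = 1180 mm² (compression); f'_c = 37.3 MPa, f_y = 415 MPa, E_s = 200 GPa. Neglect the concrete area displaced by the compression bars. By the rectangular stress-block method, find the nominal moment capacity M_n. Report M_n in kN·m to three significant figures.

M_n ≈ 1270 kN·m

Assume both tension and compression steel yield.
Net tension couple steel: A_s − A'_s = 4080 mm².
a = (A_s − A'_s) f_y / (0.85 f'_c b) = 1693200/(0.85 × 37.3 × 345) = 154.80 mm.
c = a/β₁ = 154.80/0.784 = 197.45 mm; ε'_s = 0.003(c − d')/c = 0.0021 ≥ f_y/E_s = 0.0021, so compression steel does yield.
M_n = (A_s − A'_s) f_y (d − a/2) + A'_s f_y (d − d') = [1693200 × (655 − 77.4) + 489700 × (655 − 59)] × 10⁻⁶ = 977.99 + 291.86 = 1269.85 kN·m.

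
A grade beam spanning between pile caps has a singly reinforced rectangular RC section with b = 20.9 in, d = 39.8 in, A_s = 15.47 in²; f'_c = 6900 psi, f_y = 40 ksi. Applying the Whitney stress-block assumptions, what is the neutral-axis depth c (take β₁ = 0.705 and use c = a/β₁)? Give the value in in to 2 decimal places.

c ≈ 7.16 in

T = A_s f_y = 15.47 × 40 = 618.8 kips.
a = T/(0.85 f'_c b) = 618.8/(0.85 × 6.9 × 20.9) = 5.0482 in.
With β₁ = 0.705, c = a/β₁ = 5.0482/0.705 = 7.16 in.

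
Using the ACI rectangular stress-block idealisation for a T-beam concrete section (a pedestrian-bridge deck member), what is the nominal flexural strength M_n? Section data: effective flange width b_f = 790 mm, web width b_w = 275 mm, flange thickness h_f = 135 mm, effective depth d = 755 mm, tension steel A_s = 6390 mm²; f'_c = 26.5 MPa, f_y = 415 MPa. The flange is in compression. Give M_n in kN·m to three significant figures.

Tension: T = A_s f_y = 6390 × 415 = 2651850 N.
Try a within the flange: a = T/(0.85 f'_c b_f) = 2651850/(0.85 × 26.5 × 790) = 149.02 mm.
a = 149.02 > h_f = 135 mm: the block extends into the web. Split into flange-overhang and web parts.
C_f = 0.85 f'_c (b_f − b_w) h_f = 0.85 × 26.5 × (790 − 275) × 135 = 1566051 N.
Remaining web compression depth: a_w = (T − C_f)/(0.85 f'_c b_w) = (2651850 − 1566051)/(0.85 × 26.5 × 275) = 175.29 mm.
M_n = C_f(d − h_f/2) + (T − C_f)(d − a_w/2) = 1566051 × (755 − 67.5) + 1085799 × (755 − 87.645) = 1076.66 + 724.61 = 1801.27 × 10⁶ N·mm.
M_n = 1801.27 kN·m.

M_n ≈ 1800 kN·m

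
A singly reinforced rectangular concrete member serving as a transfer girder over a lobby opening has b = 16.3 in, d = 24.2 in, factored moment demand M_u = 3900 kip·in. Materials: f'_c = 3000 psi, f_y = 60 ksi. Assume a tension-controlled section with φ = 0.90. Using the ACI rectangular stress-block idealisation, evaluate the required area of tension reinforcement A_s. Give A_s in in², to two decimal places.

M_n = M_u/φ = 3900/0.90 = 4333.33 kip·in.
From M_n = 0.85 f'_c a b (d − a/2):
a = d − √(d² − 2M_n/(0.85 f'_c b)) = 24.2 − √(24.2² − 2 × 4333.33/(0.85 × 3 × 16.3)) = 4.780 in.
A_s = 0.85 f'_c a b / f_y = 0.85 × 3 × 4.780 × 16.3 / 60 = 3.311 in².

A_s ≈ 3.31 in²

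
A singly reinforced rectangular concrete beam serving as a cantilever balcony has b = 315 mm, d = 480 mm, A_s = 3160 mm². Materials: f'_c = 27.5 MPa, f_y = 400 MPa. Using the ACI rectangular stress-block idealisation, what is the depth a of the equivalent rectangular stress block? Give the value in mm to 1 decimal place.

T = A_s f_y = 3160 × 400 = 1264000 N = 1264 kN.
Setting C = 0.85 f'_c a b equal to T: a = 1264000/(0.85 × 27.5 × 315) = 171.7 mm.

a ≈ 171.7 mm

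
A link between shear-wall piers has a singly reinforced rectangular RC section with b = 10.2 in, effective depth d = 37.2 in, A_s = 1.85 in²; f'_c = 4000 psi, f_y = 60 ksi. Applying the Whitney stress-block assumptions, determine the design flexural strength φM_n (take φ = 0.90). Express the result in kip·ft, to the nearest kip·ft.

T = A_s f_y = 1.85 × 60 = 111 kips.
a = T/(0.85 f'_c b) = 111/(0.85 × 4 × 10.2) = 3.201 in.
M_n = T(d − a/2) = 111 × (37.2 − 1.6005) = 3951.5 kip·in = 3951.5/12 = 329.29 kip·ft.
φM_n = 0.90 × 329.29 = 296.36 kip·ft.

φM_n ≈ 296 kip·ft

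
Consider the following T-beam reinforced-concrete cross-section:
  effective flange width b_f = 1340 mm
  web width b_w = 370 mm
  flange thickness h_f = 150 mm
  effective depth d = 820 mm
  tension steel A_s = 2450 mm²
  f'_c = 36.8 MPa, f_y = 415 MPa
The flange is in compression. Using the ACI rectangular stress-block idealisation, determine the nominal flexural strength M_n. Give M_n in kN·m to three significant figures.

Tension: T = A_s f_y = 2450 × 415 = 1016750 N.
Try a within the flange: a = T/(0.85 f'_c b_f) = 1016750/(0.85 × 36.8 × 1340) = 24.26 mm.
Since a = 24.26 ≤ h_f = 150 mm, the stress block lies entirely in the flange; analyse as a rectangular beam of width b_f.
M_n = T(d − a/2) = 1016750 × (820 − 12.13) = 821.40 × 10⁶ N·mm.
M_n = 821.40 kN·m.

M_n ≈ 821 kN·m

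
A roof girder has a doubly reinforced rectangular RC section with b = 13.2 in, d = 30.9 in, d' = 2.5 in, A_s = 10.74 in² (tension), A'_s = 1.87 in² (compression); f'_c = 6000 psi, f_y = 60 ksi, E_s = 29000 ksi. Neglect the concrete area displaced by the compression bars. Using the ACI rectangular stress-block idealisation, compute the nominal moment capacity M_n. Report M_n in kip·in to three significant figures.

Assume both steels yield.
a = (A_s − A'_s) f_y/(0.85 f'_c b) = (10.74 − 1.87) × 60/(0.85 × 6 × 13.2) = 7.906 in.
c = a/β₁ = 7.906/0.75 = 10.541 in; ε'_s = 0.003(c − d')/c = 0.0023 ≥ ε_y = 0.0021, so the compression steel yields.
M_n = (A_s − A'_s) f_y (d − a/2) + A'_s f_y (d − d') = 532.2 × (30.9 − 3.953) + 112.2 × (30.9 − 2.5) = 14341.2 + 3186.5 = 17527.7 kip·in.

M_n ≈ 17500 kip·in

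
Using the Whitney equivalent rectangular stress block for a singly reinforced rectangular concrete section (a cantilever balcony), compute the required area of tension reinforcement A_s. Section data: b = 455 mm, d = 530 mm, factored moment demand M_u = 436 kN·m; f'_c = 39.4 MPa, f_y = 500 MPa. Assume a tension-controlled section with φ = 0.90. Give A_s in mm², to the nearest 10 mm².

A_s ≈ 1950 mm²

M_n = M_u/φ = 436/0.90 = 484.444 kN·m.
With M_n = 0.85 f'_c a b (d − a/2), solve the quadratic for a:
a = d − √(d² − 2M_n/(0.85 f'_c b)) = 530 − √(530² − 2 × 484.444×10⁶/(0.85 × 39.4 × 455)) = 63.83 mm.
A_s = 0.85 f'_c a b / f_y = 0.85 × 39.4 × 63.83 × 455 / 500 = 1945.3 mm².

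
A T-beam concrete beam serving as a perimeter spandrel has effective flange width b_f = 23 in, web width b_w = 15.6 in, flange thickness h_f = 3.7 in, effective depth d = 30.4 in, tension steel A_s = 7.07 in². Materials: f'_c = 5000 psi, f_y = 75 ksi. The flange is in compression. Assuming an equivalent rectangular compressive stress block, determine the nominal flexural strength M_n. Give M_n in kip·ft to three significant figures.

M_n ≈ 1220 kip·ft

Tension: T = A_s f_y = 7.07 × 75 = 530.25 kips.
Try a within the flange: a = T/(0.85 f'_c b_f) = 530.25/(0.85 × 5 × 23) = 5.425 in.
a = 5.425 > h_f = 3.7 in: the block extends into the web. Split into flange-overhang and web parts.
C_f = 0.85 f'_c (b_f − b_w) h_f = 0.85 × 5 × (23 − 15.6) × 3.7 = 116.4 kips.
Remaining web compression depth: a_w = (T − C_f)/(0.85 f'_c b_w) = (530.25 − 116.4)/(0.85 × 5 × 15.6) = 6.242 in.
M_n = C_f(d − h_f/2) + (T − C_f)(d − a_w/2) = 116.4 × (30.4 − 1.85) + 413.85 × (30.4 − 3.121) = 3323.2 + 11289.4 = 14612.6 kip·in.
M_n = 14612.6/12 = 1217.72 kip·ft.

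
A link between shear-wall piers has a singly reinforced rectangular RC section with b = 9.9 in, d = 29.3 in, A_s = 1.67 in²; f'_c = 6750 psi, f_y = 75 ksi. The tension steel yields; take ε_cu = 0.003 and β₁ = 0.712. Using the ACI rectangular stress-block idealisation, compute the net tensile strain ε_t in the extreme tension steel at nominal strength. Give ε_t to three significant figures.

a = A_s f_y/(0.85 f'_c b) = 2.205 in.
β₁ = 0.712, so c = a/β₁ = 2.205/0.712 = 3.097 in.
From the linear strain diagram with ε_cu = 0.003: ε_t = 0.003 (d − c)/c = 0.003 × (29.3 − 3.097)/3.097 = 0.0254.
Since ε_t ≥ 0.005, the section is tension-controlled.

ε_t ≈ 0.0254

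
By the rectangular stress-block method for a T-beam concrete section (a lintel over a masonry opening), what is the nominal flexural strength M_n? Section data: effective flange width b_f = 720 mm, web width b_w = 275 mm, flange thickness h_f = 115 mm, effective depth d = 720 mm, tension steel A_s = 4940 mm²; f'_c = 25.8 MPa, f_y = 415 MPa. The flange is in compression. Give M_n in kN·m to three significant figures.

M_n ≈ 1340 kN·m

Tension: T = A_s f_y = 4940 × 415 = 2050100 N.
Try a within the flange: a = T/(0.85 f'_c b_f) = 2050100/(0.85 × 25.8 × 720) = 129.84 mm.
a = 129.84 > h_f = 115 mm: the block extends into the web. Split into flange-overhang and web parts.
C_f = 0.85 f'_c (b_f − b_w) h_f = 0.85 × 25.8 × (720 − 275) × 115 = 1122268 N.
Remaining web compression depth: a_w = (T − C_f)/(0.85 f'_c b_w) = (2050100 − 1122268)/(0.85 × 25.8 × 275) = 153.85 mm.
M_n = C_f(d − h_f/2) + (T − C_f)(d − a_w/2) = 1122268 × (720 − 57.5) + 927832 × (720 − 76.925) = 743.50 + 596.67 = 1340.17 × 10⁶ N·mm.
M_n = 1340.17 kN·m.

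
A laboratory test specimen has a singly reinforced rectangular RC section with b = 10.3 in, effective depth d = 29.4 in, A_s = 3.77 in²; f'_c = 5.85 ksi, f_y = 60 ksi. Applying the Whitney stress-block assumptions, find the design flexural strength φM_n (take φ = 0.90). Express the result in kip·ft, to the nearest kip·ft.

φM_n ≈ 461 kip·ft

T = A_s f_y = 3.77 × 60 = 226.2 kips.
a = T/(0.85 f'_c b) = 226.2/(0.85 × 5.85 × 10.3) = 4.417 in.
M_n = T(d − a/2) = 226.2 × (29.4 − 2.2085) = 6150.7 kip·in = 6150.7/12 = 512.56 kip·ft.
φM_n = 0.90 × 512.56 = 461.30 kip·ft.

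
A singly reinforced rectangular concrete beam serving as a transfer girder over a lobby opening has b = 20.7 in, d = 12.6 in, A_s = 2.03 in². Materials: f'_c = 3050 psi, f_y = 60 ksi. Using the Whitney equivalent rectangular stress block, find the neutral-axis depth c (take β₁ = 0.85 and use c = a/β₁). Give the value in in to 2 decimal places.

T = A_s f_y = 2.03 × 60 = 121.8 kips.
a = T/(0.85 f'_c b) = 121.8/(0.85 × 3.05 × 20.7) = 2.2696 in.
With β₁ = 0.85, c = a/β₁ = 2.2696/0.85 = 2.67 in.

c ≈ 2.67 in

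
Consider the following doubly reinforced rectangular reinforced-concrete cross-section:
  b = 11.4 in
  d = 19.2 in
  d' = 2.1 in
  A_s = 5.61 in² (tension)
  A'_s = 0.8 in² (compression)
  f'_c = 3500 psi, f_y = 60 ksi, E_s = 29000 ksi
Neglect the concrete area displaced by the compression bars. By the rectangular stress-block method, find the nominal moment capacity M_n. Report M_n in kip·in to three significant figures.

Assume both steels yield.
a = (A_s − A'_s) f_y/(0.85 f'_c b) = (5.61 − 0.8) × 60/(0.85 × 3.5 × 11.4) = 8.510 in.
c = a/β₁ = 8.510/0.85 = 10.012 in; ε'_s = 0.003(c − d')/c = 0.0024 ≥ ε_y = 0.0021, so the compression steel yields.
M_n = (A_s − A'_s) f_y (d − a/2) + A'_s f_y (d − d') = 288.6 × (19.2 − 4.255) + 48 × (19.2 − 2.1) = 4313.1 + 820.8 = 5133.9 kip·in.

M_n ≈ 5130 kip·in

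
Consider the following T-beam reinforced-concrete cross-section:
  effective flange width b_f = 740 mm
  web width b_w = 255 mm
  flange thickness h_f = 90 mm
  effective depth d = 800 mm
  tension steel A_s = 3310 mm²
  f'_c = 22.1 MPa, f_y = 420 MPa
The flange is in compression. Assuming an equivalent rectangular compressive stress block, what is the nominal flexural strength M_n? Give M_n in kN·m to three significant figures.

Tension: T = A_s f_y = 3310 × 420 = 1390200 N.
Try a within the flange: a = T/(0.85 f'_c b_f) = 1390200/(0.85 × 22.1 × 740) = 100.01 mm.
a = 100.01 > h_f = 90 mm: the block extends into the web. Split into flange-overhang and web parts.
C_f = 0.85 f'_c (b_f − b_w) h_f = 0.85 × 22.1 × (740 − 255) × 90 = 819965 N.
Remaining web compression depth: a_w = (T − C_f)/(0.85 f'_c b_w) = (1390200 − 819965)/(0.85 × 22.1 × 255) = 119.04 mm.
M_n = C_f(d − h_f/2) + (T − C_f)(d − a_w/2) = 819965 × (800 − 45) + 570235 × (800 − 59.52) = 619.07 + 422.25 = 1041.32 × 10⁶ N·mm.
M_n = 1041.32 kN·m.

M_n ≈ 1040 kN·m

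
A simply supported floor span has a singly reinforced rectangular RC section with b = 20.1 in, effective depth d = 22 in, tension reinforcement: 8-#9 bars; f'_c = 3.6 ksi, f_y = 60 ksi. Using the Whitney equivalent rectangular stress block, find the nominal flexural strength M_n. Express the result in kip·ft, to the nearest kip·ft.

A_s = 8 × 1 = 8 in².
T = A_s f_y = 8 × 60 = 480 kips.
a = T/(0.85 f'_c b) = 480/(0.85 × 3.6 × 20.1) = 7.804 in.
M_n = T(d − a/2) = 480 × (22 − 3.902) = 8687.0 kip·in = 8687.0/12 = 723.92 kip·ft.

M_n ≈ 724 kip·ft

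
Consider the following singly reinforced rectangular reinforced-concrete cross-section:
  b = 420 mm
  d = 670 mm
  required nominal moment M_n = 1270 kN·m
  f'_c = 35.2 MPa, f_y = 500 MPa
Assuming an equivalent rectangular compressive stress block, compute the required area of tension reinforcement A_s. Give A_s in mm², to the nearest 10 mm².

A_s ≈ 4350 mm²

With M_n = 0.85 f'_c a b (d − a/2), solve the quadratic for a:
a = d − √(d² − 2M_n/(0.85 f'_c b)) = 670 − √(670² − 2 × 1270×10⁶/(0.85 × 35.2 × 420)) = 173.24 mm.
A_s = 0.85 f'_c a b / f_y = 0.85 × 35.2 × 173.24 × 420 / 500 = 4354.0 mm².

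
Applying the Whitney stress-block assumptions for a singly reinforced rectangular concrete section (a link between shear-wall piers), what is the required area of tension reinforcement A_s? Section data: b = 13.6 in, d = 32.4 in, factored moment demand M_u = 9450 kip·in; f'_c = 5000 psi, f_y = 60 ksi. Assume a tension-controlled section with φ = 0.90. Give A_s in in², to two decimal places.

M_n = M_u/φ = 9450/0.90 = 10500 kip·in.
From M_n = 0.85 f'_c a b (d − a/2):
a = d − √(d² − 2M_n/(0.85 f'_c b)) = 32.4 − √(32.4² − 2 × 10500/(0.85 × 5 × 13.6)) = 6.200 in.
A_s = 0.85 f'_c a b / f_y = 0.85 × 5 × 6.200 × 13.6 / 60 = 5.973 in².

A_s ≈ 5.97 in²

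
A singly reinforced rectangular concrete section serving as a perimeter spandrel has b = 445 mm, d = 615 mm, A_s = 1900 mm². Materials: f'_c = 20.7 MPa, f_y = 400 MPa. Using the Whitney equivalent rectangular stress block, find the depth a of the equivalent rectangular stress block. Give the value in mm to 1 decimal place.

a ≈ 97.1 mm

T = A_s f_y = 1900 × 400 = 760000 N = 760 kN.
Setting C = 0.85 f'_c a b equal to T: a = 760000/(0.85 × 20.7 × 445) = 97.1 mm.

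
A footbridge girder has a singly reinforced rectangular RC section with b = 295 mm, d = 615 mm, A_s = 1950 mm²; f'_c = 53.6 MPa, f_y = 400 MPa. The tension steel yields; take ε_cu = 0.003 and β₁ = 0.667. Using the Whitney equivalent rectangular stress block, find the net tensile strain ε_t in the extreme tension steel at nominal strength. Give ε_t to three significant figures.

ε_t ≈ 0.0182

a = A_s f_y/(0.85 f'_c b) = 58.03 mm.
β₁ = 0.667, so c = a/β₁ = 58.03/0.667 = 87.00 mm.
From the linear strain diagram with ε_cu = 0.003: ε_t = 0.003 (d − c)/c = 0.003 × (615 − 87.00)/87.00 = 0.0182.
Since ε_t ≥ 0.005, the section is tension-controlled.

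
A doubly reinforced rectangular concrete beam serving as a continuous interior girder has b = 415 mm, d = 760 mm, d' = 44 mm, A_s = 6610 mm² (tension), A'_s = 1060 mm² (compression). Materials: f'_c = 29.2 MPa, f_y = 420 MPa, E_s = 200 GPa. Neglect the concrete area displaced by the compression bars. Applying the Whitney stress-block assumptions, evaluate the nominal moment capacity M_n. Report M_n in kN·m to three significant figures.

M_n ≈ 1830 kN·m

Assume both tension and compression steel yield.
Net tension couple steel: A_s − A'_s = 5550 mm².
a = (A_s − A'_s) f_y / (0.85 f'_c b) = 2331000/(0.85 × 29.2 × 415) = 226.30 mm.
c = a/β₁ = 226.30/0.841 = 269.08 mm; ε'_s = 0.003(c − d')/c = 0.0025 ≥ f_y/E_s = 0.0021, so compression steel does yield.
M_n = (A_s − A'_s) f_y (d − a/2) + A'_s f_y (d − d') = [2331000 × (760 − 113.15) + 445200 × (760 − 44)] × 10⁻⁶ = 1507.81 + 318.76 = 1826.57 kN·m.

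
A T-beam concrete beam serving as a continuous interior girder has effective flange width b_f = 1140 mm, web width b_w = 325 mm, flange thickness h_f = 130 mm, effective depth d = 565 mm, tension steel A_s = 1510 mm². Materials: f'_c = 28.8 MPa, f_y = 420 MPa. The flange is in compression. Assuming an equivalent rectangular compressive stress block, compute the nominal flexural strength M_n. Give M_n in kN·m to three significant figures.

Tension: T = A_s f_y = 1510 × 420 = 634200 N.
Try a within the flange: a = T/(0.85 f'_c b_f) = 634200/(0.85 × 28.8 × 1140) = 22.73 mm.
Since a = 22.73 ≤ h_f = 130 mm, the stress block lies entirely in the flange; analyse as a rectangular beam of width b_f.
M_n = T(d − a/2) = 634200 × (565 − 11.365) = 351.12 × 10⁶ N·mm.
M_n = 351.12 kN·m.

M_n ≈ 351 kN·m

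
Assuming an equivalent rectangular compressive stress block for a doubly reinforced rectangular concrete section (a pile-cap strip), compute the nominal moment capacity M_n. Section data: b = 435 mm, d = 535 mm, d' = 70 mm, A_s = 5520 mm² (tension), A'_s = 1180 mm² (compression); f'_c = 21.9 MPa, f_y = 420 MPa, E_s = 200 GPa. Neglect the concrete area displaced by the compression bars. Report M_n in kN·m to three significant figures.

Assume both tension and compression steel yield.
Net tension couple steel: A_s − A'_s = 4340 mm².
a = (A_s − A'_s) f_y / (0.85 f'_c b) = 1822800/(0.85 × 21.9 × 435) = 225.11 mm.
c = a/β₁ = 225.11/0.85 = 264.84 mm; ε'_s = 0.003(c − d')/c = 0.0022 ≥ f_y/E_s = 0.0021, so compression steel does yield.
M_n = (A_s − A'_s) f_y (d − a/2) + A'_s f_y (d − d') = [1822800 × (535 − 112.555) + 495600 × (535 − 70)] × 10⁻⁶ = 770.03 + 230.45 = 1000.48 kN·m.

M_n ≈ 1000 kN·m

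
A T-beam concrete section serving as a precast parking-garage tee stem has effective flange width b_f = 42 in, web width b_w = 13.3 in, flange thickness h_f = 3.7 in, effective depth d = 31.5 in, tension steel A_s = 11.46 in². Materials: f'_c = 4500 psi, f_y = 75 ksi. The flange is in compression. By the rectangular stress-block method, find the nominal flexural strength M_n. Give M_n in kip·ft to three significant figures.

Tension: T = A_s f_y = 11.46 × 75 = 859.5 kips.
Try a within the flange: a = T/(0.85 f'_c b_f) = 859.5/(0.85 × 4.5 × 42) = 5.350 in.
a = 5.350 > h_f = 3.7 in: the block extends into the web. Split into flange-overhang and web parts.
C_f = 0.85 f'_c (b_f − b_w) h_f = 0.85 × 4.5 × (42 − 13.3) × 3.7 = 406.2 kips.
Remaining web compression depth: a_w = (T − C_f)/(0.85 f'_c b_w) = (859.5 − 406.2)/(0.85 × 4.5 × 13.3) = 8.911 in.
M_n = C_f(d − h_f/2) + (T − C_f)(d − a_w/2) = 406.2 × (31.5 − 1.85) + 453.3 × (31.5 − 4.4555) = 12043.8 + 12259.3 = 24303.1 kip·in.
M_n = 24303.1/12 = 2025.26 kip·ft.

M_n ≈ 2030 kip·ft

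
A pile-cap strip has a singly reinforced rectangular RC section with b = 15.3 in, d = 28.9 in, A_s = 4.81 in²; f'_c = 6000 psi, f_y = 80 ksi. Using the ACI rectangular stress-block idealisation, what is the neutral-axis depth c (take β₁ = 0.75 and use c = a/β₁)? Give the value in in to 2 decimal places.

T = A_s f_y = 4.81 × 80 = 384.8 kips.
a = T/(0.85 f'_c b) = 384.8/(0.85 × 6 × 15.3) = 4.9314 in.
With β₁ = 0.75, c = a/β₁ = 4.9314/0.75 = 6.58 in.

c ≈ 6.58 in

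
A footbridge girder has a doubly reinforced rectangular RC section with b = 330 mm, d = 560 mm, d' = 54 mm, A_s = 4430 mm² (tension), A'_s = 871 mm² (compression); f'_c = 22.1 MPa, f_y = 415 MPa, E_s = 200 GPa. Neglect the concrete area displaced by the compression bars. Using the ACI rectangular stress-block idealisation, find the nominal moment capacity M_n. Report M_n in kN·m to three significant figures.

M_n ≈ 834 kN·m

Assume both tension and compression steel yield.
Net tension couple steel: A_s − A'_s = 3559 mm².
a = (A_s − A'_s) f_y / (0.85 f'_c b) = 1476985/(0.85 × 22.1 × 330) = 238.26 mm.
c = a/β₁ = 238.26/0.85 = 280.31 mm; ε'_s = 0.003(c − d')/c = 0.0024 ≥ f_y/E_s = 0.0021, so compression steel does yield.
M_n = (A_s − A'_s) f_y (d − a/2) + A'_s f_y (d − d') = [1476985 × (560 − 119.13) + 361465 × (560 − 54)] × 10⁻⁶ = 651.16 + 182.90 = 834.06 kN·m.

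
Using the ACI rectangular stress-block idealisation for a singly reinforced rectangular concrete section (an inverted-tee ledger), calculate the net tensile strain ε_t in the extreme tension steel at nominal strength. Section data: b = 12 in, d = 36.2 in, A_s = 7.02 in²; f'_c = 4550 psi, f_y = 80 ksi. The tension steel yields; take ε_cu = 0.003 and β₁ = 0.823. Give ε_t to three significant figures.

a = A_s f_y/(0.85 f'_c b) = 12.101 in.
β₁ = 0.823, so c = a/β₁ = 12.101/0.823 = 14.704 in.
From the linear strain diagram with ε_cu = 0.003: ε_t = 0.003 (d − c)/c = 0.003 × (36.2 − 14.704)/14.704 = 0.00439.
ε_t is between 0.004 and 0.005 — transition zone.

ε_t ≈ 0.00439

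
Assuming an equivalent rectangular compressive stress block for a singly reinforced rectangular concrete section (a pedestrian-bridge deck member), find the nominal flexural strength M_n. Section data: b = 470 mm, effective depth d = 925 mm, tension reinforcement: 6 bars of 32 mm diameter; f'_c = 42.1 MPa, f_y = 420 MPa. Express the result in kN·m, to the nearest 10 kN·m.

M_n ≈ 1750 kN·m

A_s = 6 × 804 = 4824 mm².
T = A_s f_y = 4824 × 420 = 2026080 N = 2026.08 kN.
From C = T: a = T/(0.85 f'_c b) = 2026080/(0.85 × 42.1 × 470) = 120.46 mm.
M_n = T(d − a/2) = 2026.08 kN × (925 − 60.23) mm = 1752.09 kN·m.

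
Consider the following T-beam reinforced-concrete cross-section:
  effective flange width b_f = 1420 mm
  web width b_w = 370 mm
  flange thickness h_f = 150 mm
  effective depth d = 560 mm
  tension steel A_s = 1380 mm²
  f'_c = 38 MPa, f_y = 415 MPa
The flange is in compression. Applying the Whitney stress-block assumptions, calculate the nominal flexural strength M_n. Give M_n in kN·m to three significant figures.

M_n ≈ 317 kN·m

Tension: T = A_s f_y = 1380 × 415 = 572700 N.
Try a within the flange: a = T/(0.85 f'_c b_f) = 572700/(0.85 × 38 × 1420) = 12.49 mm.
Since a = 12.49 ≤ h_f = 150 mm, the stress block lies entirely in the flange; analyse as a rectangular beam of width b_f.
M_n = T(d − a/2) = 572700 × (560 − 6.245) = 317.14 × 10⁶ N·mm.
M_n = 317.14 kN·m.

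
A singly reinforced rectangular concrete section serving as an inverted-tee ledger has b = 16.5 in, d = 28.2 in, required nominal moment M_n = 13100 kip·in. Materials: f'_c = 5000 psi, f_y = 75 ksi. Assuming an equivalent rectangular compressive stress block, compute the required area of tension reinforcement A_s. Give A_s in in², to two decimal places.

A_s ≈ 7.17 in²

From M_n = 0.85 f'_c a b (d − a/2):
a = d − √(d² − 2M_n/(0.85 f'_c b)) = 28.2 − √(28.2² − 2 × 13100/(0.85 × 5 × 16.5)) = 7.667 in.
A_s = 0.85 f'_c a b / f_y = 0.85 × 5 × 7.667 × 16.5 / 75 = 7.169 in².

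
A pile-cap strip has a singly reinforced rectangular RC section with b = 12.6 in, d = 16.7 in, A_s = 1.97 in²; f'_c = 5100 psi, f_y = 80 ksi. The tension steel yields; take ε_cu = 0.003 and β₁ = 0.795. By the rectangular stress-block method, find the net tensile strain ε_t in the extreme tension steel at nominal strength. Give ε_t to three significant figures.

ε_t ≈ 0.0108

a = A_s f_y/(0.85 f'_c b) = 2.885 in.
β₁ = 0.795, so c = a/β₁ = 2.885/0.795 = 3.629 in.
From the linear strain diagram with ε_cu = 0.003: ε_t = 0.003 (d − c)/c = 0.003 × (16.7 − 3.629)/3.629 = 0.0108.
Since ε_t ≥ 0.005, the section is tension-controlled.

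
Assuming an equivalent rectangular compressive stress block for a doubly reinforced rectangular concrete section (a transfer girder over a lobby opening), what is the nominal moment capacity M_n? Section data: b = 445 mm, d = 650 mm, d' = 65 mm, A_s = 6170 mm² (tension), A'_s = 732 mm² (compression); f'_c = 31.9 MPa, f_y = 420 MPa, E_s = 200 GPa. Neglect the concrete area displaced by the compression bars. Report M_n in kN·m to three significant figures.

Assume both tension and compression steel yield.
Net tension couple steel: A_s − A'_s = 5438 mm².
a = (A_s − A'_s) f_y / (0.85 f'_c b) = 2283960/(0.85 × 31.9 × 445) = 189.29 mm.
c = a/β₁ = 189.29/0.822 = 230.28 mm; ε'_s = 0.003(c − d')/c = 0.0022 ≥ f_y/E_s = 0.0021, so compression steel does yield.
M_n = (A_s − A'_s) f_y (d − a/2) + A'_s f_y (d − d') = [2283960 × (650 − 94.645) + 307440 × (650 − 65)] × 10⁻⁶ = 1268.41 + 179.85 = 1448.26 kN·m.

M_n ≈ 1450 kN·m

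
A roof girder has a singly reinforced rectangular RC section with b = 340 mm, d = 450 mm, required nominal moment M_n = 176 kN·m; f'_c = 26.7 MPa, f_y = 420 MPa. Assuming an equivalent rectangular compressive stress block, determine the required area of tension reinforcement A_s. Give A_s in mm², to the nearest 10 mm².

With M_n = 0.85 f'_c a b (d − a/2), solve the quadratic for a:
a = d − √(d² − 2M_n/(0.85 f'_c b)) = 450 − √(450² − 2 × 176×10⁶/(0.85 × 26.7 × 340)) = 53.92 mm.
A_s = 0.85 f'_c a b / f_y = 0.85 × 26.7 × 53.92 × 340 / 420 = 990.6 mm².

A_s ≈ 990 mm²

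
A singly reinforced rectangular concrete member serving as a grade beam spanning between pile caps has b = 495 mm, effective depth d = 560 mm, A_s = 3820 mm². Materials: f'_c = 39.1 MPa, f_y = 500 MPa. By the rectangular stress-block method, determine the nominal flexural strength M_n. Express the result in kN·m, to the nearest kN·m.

T = A_s f_y = 3820 × 500 = 1910000 N = 1910 kN.
From C = T: a = T/(0.85 f'_c b) = 1910000/(0.85 × 39.1 × 495) = 116.10 mm.
M_n = T(d − a/2) = 1910 kN × (560 − 58.05) mm = 958.72 kN·m.

M_n ≈ 959 kN·m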